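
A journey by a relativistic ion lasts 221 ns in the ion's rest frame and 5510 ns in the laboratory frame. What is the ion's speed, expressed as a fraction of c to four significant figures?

β = 0.9992

The proper time is measured in the ion's rest frame (both events occur at the ion's location); Δt is measured in the laboratory frame. γ = Δt/τ = 5510/221 = 24.93.
β = √(1 − 1/γ²) = √(1 − 0.001609) = √0.9984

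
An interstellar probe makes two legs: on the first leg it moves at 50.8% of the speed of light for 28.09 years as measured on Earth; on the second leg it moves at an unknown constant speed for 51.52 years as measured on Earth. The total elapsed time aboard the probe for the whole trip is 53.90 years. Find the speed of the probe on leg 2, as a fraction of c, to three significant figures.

Leg 1: β = 0.508; γ = 1/√(1 − 0.508²) = 1/√0.7419 = 1.161; τ_1 = 28.09/1.161 = 24.20 years.
Leg 2: speed unknown; τ_2 = 51.52/γ_2.
Total proper time: 24.20 + τ_2 = 53.90, so τ_2 = 53.90 − 24.20 = 29.70 years.
γ_2 = 51.52/29.70 = 1.734; β = √(1 − 1/γ²) = √0.6676.

β = 0.817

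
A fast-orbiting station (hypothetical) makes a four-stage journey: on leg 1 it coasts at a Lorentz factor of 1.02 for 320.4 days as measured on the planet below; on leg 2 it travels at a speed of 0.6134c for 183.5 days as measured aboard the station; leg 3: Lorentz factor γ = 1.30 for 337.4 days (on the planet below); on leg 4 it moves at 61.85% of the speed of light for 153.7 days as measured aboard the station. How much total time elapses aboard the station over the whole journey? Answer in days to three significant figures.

Leg 1: γ = 1.02; τ_1 = 320.4/1.020 = 314.1 days.
Leg 2: 183.5 days is already measured aboard the station.
Leg 3: γ = 1.30; τ_3 = 337.4/1.300 = 259.5 days.
Leg 4: 153.7 days is already measured aboard the station.
Total: 314.1 + 183.5 + 259.5 + 153.7 days.

τ = 911 days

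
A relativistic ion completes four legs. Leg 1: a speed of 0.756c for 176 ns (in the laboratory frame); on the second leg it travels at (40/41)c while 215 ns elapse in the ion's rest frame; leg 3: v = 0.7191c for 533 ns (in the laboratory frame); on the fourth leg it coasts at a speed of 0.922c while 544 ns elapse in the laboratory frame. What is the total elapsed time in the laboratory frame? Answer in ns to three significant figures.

Leg 1: 176 ns is already measured in the laboratory frame.
Leg 2: γ = 1/√(1 − (40/41)²) = 41/9 ≈ 4.556; Δt_2 = 4.556 × 215 = 979.4 ns.
Leg 3: 533 ns is already measured in the laboratory frame.
Leg 4: 544 ns is already measured in the laboratory frame.
Total: 176.0 + 979.4 + 533.0 + 544.0 ns.

Δt = 2230 ns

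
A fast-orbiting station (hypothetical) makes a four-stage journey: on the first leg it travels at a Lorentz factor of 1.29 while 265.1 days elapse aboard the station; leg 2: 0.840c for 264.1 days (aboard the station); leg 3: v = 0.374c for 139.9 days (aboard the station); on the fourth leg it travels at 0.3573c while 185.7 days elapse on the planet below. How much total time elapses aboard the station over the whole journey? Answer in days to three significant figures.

Leg 1: 265.1 days is already measured aboard the station.
Leg 2: 264.1 days is already measured aboard the station.
Leg 3: 139.9 days is already measured aboard the station.
Leg 4: γ = 1/√(1 − 0.3573²) = 1/√0.8723 = 1.071; τ_4 = 185.7/1.071 = 173.4 days.
Total: 265.1 + 264.1 + 139.9 + 173.4 days.

τ = 843 days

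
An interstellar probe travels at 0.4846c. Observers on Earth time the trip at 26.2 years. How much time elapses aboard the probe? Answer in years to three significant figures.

τ = 22.9 years

γ = 1/√(1 − 0.4846²) = 1/√0.7652 = 1.143
The interval measured on Earth is the dilated one; the clock aboard the probe measures the proper time τ = Δt/γ = 26.2/1.143 years.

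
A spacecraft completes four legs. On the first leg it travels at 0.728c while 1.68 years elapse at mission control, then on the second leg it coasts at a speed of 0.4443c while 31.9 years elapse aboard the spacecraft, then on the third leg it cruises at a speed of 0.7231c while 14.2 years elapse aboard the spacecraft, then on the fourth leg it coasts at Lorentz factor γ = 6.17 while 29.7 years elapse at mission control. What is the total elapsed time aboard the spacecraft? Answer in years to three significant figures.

Leg 1: γ = 1/√(1 − 0.728²) = 1/√0.4700 = 1.459; τ_1 = 1.68/1.459 = 1.152 years.
Leg 2: 31.9 years is already measured aboard the spacecraft.
Leg 3: 14.2 years is already measured aboard the spacecraft.
Leg 4: γ = 6.17; τ_4 = 29.7/6.170 = 4.814 years.
Total: 1.152 + 31.90 + 14.20 + 4.814 years.

τ = 52.1 years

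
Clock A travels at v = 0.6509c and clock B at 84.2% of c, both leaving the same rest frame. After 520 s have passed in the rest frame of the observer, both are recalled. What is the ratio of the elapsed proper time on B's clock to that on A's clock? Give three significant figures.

A: γ = 1/√(1 − 0.6509²) = 1/√0.5763 = 1.317. B: β = 0.842; γ = 1/√(1 − 0.842²) = 1/√0.2910 = 1.854.
τ_A/τ_B = γ_B/γ_A = 1.854/1.317 = 1.407, so τ_B/τ_A = 0.7106.

τ_B/τ_A = 0.711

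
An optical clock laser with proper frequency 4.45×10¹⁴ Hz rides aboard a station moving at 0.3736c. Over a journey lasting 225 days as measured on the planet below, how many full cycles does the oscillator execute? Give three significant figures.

N = 8.02×10²¹

γ = 1/√(1 − 0.3736²) = 1/√0.8604 = 1.078
The oscillator's own cycle count is N = f × τ where τ is the proper time aboard the station. τ = Δt/γ = 225/1.078 = 208.7 days = 1.803×10⁷ s.
N = 4.45×10¹⁴ × 1.803×10⁷ = 8.024×10²¹.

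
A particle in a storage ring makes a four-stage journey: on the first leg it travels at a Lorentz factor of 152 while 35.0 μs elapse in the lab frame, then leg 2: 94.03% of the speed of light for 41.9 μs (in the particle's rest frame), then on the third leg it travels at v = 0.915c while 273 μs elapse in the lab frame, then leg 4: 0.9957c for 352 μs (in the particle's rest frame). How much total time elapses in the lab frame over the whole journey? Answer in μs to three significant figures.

Leg 1: 35.0 μs is already measured in the lab frame.
Leg 2: β = 0.9403; γ = 1/√(1 − 0.9403²) = 1/√0.1158 = 2.938; Δt_2 = 2.938 × 41.9 = 123.1 μs.
Leg 3: 273 μs is already measured in the lab frame.
Leg 4: γ = 1/√(1 − 0.9957²) = 1/√0.008582 = 10.79; Δt_4 = 10.79 × 352 = 3800 μs.
Total: 35.00 + 123.1 + 273.0 + 3800 μs.

Δt = 4230 μs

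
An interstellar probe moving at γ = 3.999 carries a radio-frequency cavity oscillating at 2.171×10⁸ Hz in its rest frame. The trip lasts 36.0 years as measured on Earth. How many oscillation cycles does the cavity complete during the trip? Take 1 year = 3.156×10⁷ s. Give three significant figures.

N = 6.17×10¹⁶

γ = 3.999
The oscillator's own cycle count is N = f × τ where τ is the proper time aboard the probe. τ = Δt/γ = 36.0/3.999 = 9.002 years = 2.841×10⁸ s.
N = 2.171×10⁸ × 2.841×10⁸ = 6.168×10¹⁶.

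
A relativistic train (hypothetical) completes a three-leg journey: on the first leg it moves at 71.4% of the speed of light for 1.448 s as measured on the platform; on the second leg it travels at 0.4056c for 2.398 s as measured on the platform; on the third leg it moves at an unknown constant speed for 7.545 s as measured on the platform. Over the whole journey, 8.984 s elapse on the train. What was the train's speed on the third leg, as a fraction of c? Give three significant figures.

β = 0.643

Leg 1: β = 0.714; γ = 1/√(1 − 0.714²) = 1/√0.4902 = 1.428; τ_1 = 1.448/1.428 = 1.014 s.
Leg 2: γ = 1/√(1 − 0.4056²) = 1/√0.8355 = 1.094; τ_2 = 2.398/1.094 = 2.192 s.
Leg 3: speed unknown; τ_3 = 7.545/γ_3.
Total proper time: 1.014 + 2.192 + τ_3 = 8.984, so τ_3 = 8.984 − 3.206 = 5.778 s.
γ_3 = 7.545/5.778 = 1.306; β = √(1 − 1/γ²) = √0.4135.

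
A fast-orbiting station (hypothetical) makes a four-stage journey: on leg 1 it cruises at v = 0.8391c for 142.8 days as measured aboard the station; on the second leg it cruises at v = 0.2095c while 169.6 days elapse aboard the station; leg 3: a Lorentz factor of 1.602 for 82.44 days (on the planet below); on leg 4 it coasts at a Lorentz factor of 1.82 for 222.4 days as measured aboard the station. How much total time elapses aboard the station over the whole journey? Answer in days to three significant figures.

τ = 586 days

Leg 1: 142.8 days is already measured aboard the station.
Leg 2: 169.6 days is already measured aboard the station.
Leg 3: γ = 1.602; τ_3 = 82.44/1.602 = 51.46 days.
Leg 4: 222.4 days is already measured aboard the station.
Total: 142.8 + 169.6 + 51.46 + 222.4 days.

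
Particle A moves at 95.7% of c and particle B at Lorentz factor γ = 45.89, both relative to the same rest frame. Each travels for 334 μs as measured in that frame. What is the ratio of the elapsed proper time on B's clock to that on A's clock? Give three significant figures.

τ_B/τ_A = 0.0751

A: β = 0.957; γ = 1/√(1 − 0.957²) = 1/√0.08415 = 3.447. B: γ = 45.89.
τ_A/τ_B = γ_B/γ_A = 45.89/3.447 = 13.31, so τ_B/τ_A = 0.07512.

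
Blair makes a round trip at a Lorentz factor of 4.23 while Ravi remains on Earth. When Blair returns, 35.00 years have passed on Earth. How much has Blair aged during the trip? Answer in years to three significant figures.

τ = 8.27 years

γ = 4.23
Blair's clock measures proper time along the trip: τ = Δt/γ = 35.00/4.230 years.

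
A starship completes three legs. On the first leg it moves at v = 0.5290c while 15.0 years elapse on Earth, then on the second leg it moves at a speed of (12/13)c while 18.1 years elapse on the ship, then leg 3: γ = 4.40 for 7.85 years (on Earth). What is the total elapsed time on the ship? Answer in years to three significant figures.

τ = 32.6 years

Leg 1: γ = 1/√(1 − 0.5290²) = 1/√0.7202 = 1.178; τ_1 = 15.0/1.178 = 12.73 years.
Leg 2: 18.1 years is already measured on the ship.
Leg 3: γ = 4.40; τ_3 = 7.85/4.400 = 1.784 years.
Total: 12.73 + 18.10 + 1.784 years.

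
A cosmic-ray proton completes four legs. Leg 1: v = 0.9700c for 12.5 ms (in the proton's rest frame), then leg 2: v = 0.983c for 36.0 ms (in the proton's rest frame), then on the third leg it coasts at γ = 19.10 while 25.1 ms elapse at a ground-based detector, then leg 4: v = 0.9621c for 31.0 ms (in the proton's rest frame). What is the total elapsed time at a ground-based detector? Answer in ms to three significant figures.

Leg 1: γ = 1/√(1 − 0.9700²) = 1/√0.05910 = 4.113; Δt_1 = 4.113 × 12.5 = 51.42 ms.
Leg 2: γ = 1/√(1 − 0.983²) = 1/√0.03371 = 5.446; Δt_2 = 5.446 × 36.0 = 196.1 ms.
Leg 3: 25.1 ms is already measured at a ground-based detector.
Leg 4: γ = 1/√(1 − 0.9621²) = 1/√0.07436 = 3.667; Δt_4 = 3.667 × 31.0 = 113.7 ms.
Total: 51.42 + 196.1 + 25.10 + 113.7 ms.

Δt = 386 ms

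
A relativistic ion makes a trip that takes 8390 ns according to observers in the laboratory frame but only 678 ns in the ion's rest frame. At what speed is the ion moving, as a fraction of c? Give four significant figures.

v = 0.9967c

The proper time is measured in the ion's rest frame (both events occur at the ion's location); Δt is measured in the laboratory frame. γ = Δt/τ = 8390/678 = 12.37.
β = √(1 − 1/γ²) = √(1 − 0.006530) = √0.9935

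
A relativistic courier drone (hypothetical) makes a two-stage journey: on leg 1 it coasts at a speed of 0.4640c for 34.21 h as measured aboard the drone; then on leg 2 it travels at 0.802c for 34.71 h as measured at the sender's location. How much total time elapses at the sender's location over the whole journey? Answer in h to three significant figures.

Δt = 73.3 h

Leg 1: γ = 1/√(1 − 0.4640²) = 1/√0.7847 = 1.129; Δt_1 = 1.129 × 34.21 = 38.62 h.
Leg 2: 34.71 h is already measured at the sender's location.
Total: 38.62 + 34.71 h.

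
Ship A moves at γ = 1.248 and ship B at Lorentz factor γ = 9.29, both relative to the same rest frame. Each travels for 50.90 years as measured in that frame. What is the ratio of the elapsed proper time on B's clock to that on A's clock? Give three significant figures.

A: γ = 1.248. B: γ = 9.29.
τ_A/τ_B = γ_B/γ_A = 9.290/1.248 = 7.444, so τ_B/τ_A = 0.1343.

τ_B/τ_A = 0.134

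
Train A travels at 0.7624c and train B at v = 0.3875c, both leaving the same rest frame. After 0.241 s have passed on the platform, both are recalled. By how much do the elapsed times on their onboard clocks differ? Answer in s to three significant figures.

A: γ = 1/√(1 − 0.7624²) = 1/√0.4187 = 1.545; τ_A = 0.241/1.545 = 0.1560 s.
B: γ = 1/√(1 − 0.3875²) = 1/√0.8498 = 1.085; τ_B = 0.241/1.085 = 0.2222 s.

|τ_A − τ_B| = 0.0662 s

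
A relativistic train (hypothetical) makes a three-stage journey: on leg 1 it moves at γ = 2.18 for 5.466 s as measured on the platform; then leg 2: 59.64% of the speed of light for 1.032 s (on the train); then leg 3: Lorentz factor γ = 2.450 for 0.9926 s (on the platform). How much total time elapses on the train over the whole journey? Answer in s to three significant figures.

Leg 1: γ = 2.18; τ_1 = 5.466/2.180 = 2.507 s.
Leg 2: 1.032 s is already measured on the train.
Leg 3: γ = 2.450; τ_3 = 0.9926/2.450 = 0.4051 s.
Total: 2.507 + 1.032 + 0.4051 s.

τ = 3.94 s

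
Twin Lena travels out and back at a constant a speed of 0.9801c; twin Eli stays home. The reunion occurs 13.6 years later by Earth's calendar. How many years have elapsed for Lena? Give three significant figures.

τ = 2.70 years

γ = 1/√(1 − 0.9801²) = 1/√0.03940 = 5.038
Lena's clock measures proper time along the trip: τ = Δt/γ = 13.6/5.038 years.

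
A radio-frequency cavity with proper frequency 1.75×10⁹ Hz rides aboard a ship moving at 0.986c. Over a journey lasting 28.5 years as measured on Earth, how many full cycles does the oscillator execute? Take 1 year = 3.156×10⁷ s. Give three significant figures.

γ = 1/√(1 − 0.986²) = 1/√0.02780 = 5.997
The oscillator's own cycle count is N = f × τ where τ is the proper time on the ship. τ = Δt/γ = 28.5/5.997 = 4.752 years = 1.500×10⁸ s.
N = 1.75×10⁹ × 1.500×10⁸ = 2.625×10¹⁷.

N = 2.62×10¹⁷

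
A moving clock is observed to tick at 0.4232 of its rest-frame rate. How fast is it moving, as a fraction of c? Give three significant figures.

Rate ratio = 1/γ, so γ = 1/0.4232 = 2.363.
β = √(1 − 1/γ²) = √(1 − 0.4232²) = √0.8209

β = 0.906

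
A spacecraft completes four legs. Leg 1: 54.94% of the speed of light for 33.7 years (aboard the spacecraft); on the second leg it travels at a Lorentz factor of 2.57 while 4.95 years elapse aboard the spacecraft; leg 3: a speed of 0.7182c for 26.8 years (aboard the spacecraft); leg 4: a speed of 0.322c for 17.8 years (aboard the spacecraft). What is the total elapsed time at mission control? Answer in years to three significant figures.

Δt = 110 years

Leg 1: β = 0.5494; γ = 1/√(1 − 0.5494²) = 1/√0.6982 = 1.197; Δt_1 = 1.197 × 33.7 = 40.33 years.
Leg 2: γ = 2.57; Δt_2 = 2.570 × 4.95 = 12.72 years.
Leg 3: γ = 1/√(1 − 0.7182²) = 1/√0.4842 = 1.437; Δt_3 = 1.437 × 26.8 = 38.51 years.
Leg 4: γ = 1/√(1 − 0.322²) = 1/√0.8963 = 1.056; Δt_4 = 1.056 × 17.8 = 18.80 years.
Total: 40.33 + 12.72 + 38.51 + 18.80 years.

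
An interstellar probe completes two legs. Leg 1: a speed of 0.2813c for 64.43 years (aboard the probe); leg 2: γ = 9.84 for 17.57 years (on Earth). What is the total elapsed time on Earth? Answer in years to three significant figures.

Leg 1: γ = 1/√(1 − 0.2813²) = 1/√0.9209 = 1.042; Δt_1 = 1.042 × 64.43 = 67.14 years.
Leg 2: 17.57 years is already measured on Earth.
Total: 67.14 + 17.57 years.

Δt = 84.7 years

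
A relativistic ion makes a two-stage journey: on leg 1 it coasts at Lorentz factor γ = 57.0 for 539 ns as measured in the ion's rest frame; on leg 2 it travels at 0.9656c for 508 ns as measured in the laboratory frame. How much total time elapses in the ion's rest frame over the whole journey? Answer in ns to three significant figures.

τ = 671 ns

Leg 1: 539 ns is already measured in the ion's rest frame.
Leg 2: γ = 1/√(1 − 0.9656²) = 1/√0.06762 = 3.846; τ_2 = 508/3.846 = 132.1 ns.
Total: 539.0 + 132.1 ns.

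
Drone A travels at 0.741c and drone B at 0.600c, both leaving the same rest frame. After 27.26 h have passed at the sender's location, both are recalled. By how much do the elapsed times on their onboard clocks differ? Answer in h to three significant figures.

|τ_A − τ_B| = 3.50 h

A: γ = 1/√(1 − 0.741²) = 1/√0.4509 = 1.489; τ_A = 27.26/1.489 = 18.31 h.
B: γ = 1/√(1 − 0.600²) = 5/4 = 1.250; τ_B = 27.26/1.250 = 21.81 h.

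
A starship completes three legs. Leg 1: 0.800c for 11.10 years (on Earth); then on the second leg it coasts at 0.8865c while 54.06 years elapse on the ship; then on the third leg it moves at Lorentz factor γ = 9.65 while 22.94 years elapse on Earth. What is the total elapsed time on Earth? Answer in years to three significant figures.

Leg 1: 11.10 years is already measured on Earth.
Leg 2: γ = 1/√(1 − 0.8865²) = 1/√0.2141 = 2.161; Δt_2 = 2.161 × 54.06 = 116.8 years.
Leg 3: 22.94 years is already measured on Earth.
Total: 11.10 + 116.8 + 22.94 years.

Δt = 151 years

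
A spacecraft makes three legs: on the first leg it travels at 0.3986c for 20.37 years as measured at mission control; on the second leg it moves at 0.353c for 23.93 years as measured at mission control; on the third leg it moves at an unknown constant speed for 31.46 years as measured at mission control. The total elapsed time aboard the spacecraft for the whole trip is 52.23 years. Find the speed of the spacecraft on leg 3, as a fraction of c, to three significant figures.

β = 0.935

Leg 1: γ = 1/√(1 − 0.3986²) = 1/√0.8411 = 1.090; τ_1 = 20.37/1.090 = 18.68 years.
Leg 2: γ = 1/√(1 − 0.353²) = 1/√0.8754 = 1.069; τ_2 = 23.93/1.069 = 22.39 years.
Leg 3: speed unknown; τ_3 = 31.46/γ_3.
Total proper time: 18.68 + 22.39 + τ_3 = 52.23, so τ_3 = 52.23 − 41.07 = 11.16 years.
γ_3 = 31.46/11.16 = 2.819; β = √(1 − 1/γ²) = √0.8742.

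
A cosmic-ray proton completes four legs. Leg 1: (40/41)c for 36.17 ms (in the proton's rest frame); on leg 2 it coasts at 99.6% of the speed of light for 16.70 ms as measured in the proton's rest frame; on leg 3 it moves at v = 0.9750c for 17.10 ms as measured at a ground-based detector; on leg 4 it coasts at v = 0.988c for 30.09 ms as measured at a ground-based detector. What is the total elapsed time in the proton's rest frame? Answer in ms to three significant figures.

Leg 1: 36.17 ms is already measured in the proton's rest frame.
Leg 2: 16.70 ms is already measured in the proton's rest frame.
Leg 3: γ = 1/√(1 − 0.9750²) = 1/√0.04938 = 4.500; τ_3 = 17.10/4.500 = 3.800 ms.
Leg 4: γ = 1/√(1 − 0.988²) = 1/√0.02386 = 6.474; τ_4 = 30.09/6.474 = 4.648 ms.
Total: 36.17 + 16.70 + 3.800 + 4.648 ms.

τ = 61.3 ms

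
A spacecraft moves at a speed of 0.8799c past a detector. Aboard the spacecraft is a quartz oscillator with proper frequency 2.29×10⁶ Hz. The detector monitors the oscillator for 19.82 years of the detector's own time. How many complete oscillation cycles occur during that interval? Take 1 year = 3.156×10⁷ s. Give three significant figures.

γ = 1/√(1 − 0.8799²) = 1/√0.2258 = 2.105
During 19.82 years of lab time, the oscillator's proper time advances by τ = Δt/γ = 19.82/2.105 = 9.418 years = 2.972×10⁸ s.
N = f × τ = 2.29×10⁶ × 2.972×10⁸ = 6.806×10¹⁴.

N = 6.81×10¹⁴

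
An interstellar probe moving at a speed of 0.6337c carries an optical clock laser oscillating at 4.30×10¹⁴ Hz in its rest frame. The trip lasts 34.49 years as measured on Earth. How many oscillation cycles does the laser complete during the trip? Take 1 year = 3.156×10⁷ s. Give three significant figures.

N = 3.62×10²³

γ = 1/√(1 − 0.6337²) = 1/√0.5984 = 1.293
The oscillator's own cycle count is N = f × τ where τ is the proper time aboard the probe. τ = Δt/γ = 34.49/1.293 = 26.68 years = 8.420×10⁸ s.
N = 4.30×10¹⁴ × 8.420×10⁸ = 3.621×10²³.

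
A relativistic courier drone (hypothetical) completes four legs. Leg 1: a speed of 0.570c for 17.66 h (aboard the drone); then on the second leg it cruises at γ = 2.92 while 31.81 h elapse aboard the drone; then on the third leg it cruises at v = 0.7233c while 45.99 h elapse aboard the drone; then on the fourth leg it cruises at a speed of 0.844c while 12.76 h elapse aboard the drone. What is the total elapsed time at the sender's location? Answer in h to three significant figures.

Δt = 205 h

Leg 1: γ = 1/√(1 − 0.570²) = 1/√0.6751 = 1.217; Δt_1 = 1.217 × 17.66 = 21.49 h.
Leg 2: γ = 2.92; Δt_2 = 2.920 × 31.81 = 92.89 h.
Leg 3: γ = 1/√(1 − 0.7233²) = 1/√0.4768 = 1.448; Δt_3 = 1.448 × 45.99 = 66.60 h.
Leg 4: γ = 1/√(1 − 0.844²) = 1/√0.2877 = 1.864; Δt_4 = 1.864 × 12.76 = 23.79 h.
Total: 21.49 + 92.89 + 66.60 + 23.79 h.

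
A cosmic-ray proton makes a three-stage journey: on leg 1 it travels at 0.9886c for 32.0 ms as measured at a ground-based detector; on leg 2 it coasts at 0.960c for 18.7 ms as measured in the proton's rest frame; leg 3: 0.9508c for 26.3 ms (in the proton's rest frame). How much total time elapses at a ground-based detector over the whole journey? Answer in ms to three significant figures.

Δt = 184 ms

Leg 1: 32.0 ms is already measured at a ground-based detector.
Leg 2: γ = 1/√(1 − 0.960²) = 25/7 ≈ 3.571; Δt_2 = 3.571 × 18.7 = 66.79 ms.
Leg 3: γ = 1/√(1 − 0.9508²) = 1/√0.09598 = 3.228; Δt_3 = 3.228 × 26.3 = 84.89 ms.
Total: 32.00 + 66.79 + 84.89 ms.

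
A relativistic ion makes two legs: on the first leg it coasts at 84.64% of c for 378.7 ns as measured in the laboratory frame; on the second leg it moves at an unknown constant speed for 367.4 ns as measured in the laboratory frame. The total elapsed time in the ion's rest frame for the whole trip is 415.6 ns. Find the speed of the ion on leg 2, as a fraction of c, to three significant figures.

Leg 1: β = 0.8464; γ = 1/√(1 − 0.8464²) = 1/√0.2836 = 1.878; τ_1 = 378.7/1.878 = 201.7 ns.
Leg 2: speed unknown; τ_2 = 367.4/γ_2.
Total proper time: 201.7 + τ_2 = 415.6, so τ_2 = 415.6 − 201.7 = 213.9 ns.
γ_2 = 367.4/213.9 = 1.717; β = √(1 − 1/γ²) = √0.6610.

β = 0.813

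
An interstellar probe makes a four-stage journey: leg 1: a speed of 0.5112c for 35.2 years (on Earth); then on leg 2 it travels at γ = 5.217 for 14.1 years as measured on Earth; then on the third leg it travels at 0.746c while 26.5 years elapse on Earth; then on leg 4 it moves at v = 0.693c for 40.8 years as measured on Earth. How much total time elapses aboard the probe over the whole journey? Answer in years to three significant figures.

Leg 1: γ = 1/√(1 − 0.5112²) = 1/√0.7387 = 1.164; τ_1 = 35.2/1.164 = 30.25 years.
Leg 2: γ = 5.217; τ_2 = 14.1/5.217 = 2.703 years.
Leg 3: γ = 1/√(1 − 0.746²) = 1/√0.4435 = 1.502; τ_3 = 26.5/1.502 = 17.65 years.
Leg 4: γ = 1/√(1 − 0.693²) = 1/√0.5198 = 1.387; τ_4 = 40.8/1.387 = 29.41 years.
Total: 30.25 + 2.703 + 17.65 + 29.41 years.

τ = 80.0 years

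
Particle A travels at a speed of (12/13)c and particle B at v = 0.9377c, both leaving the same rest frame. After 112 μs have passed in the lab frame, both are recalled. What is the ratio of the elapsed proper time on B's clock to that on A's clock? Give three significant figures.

A: γ = 1/√(1 − (12/13)²) = 13/5 = 2.600. B: γ = 1/√(1 − 0.9377²) = 1/√0.1207 = 2.878.
τ_A/τ_B = γ_B/γ_A = 2.878/2.600 = 1.107, so τ_B/τ_A = 0.9034.

τ_B/τ_A = 0.903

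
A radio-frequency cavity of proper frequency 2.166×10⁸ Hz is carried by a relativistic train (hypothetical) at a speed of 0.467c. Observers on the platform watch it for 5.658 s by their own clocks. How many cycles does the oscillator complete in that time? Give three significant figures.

N = 1.08×10⁹

γ = 1/√(1 − 0.467²) = 1/√0.7819 = 1.131
During 5.658 s of lab time, the oscillator's proper time advances by τ = Δt/γ = 5.658/1.131 = 5.003 s = 5.003×10⁰ s.
N = f × τ = 2.166×10⁸ × 5.003×10⁰ = 1.084×10⁹.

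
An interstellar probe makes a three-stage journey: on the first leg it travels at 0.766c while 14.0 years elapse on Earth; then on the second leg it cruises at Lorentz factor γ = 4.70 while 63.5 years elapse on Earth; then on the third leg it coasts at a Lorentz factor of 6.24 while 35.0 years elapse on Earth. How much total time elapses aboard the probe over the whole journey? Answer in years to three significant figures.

τ = 28.1 years

Leg 1: γ = 1/√(1 − 0.766²) = 1/√0.4132 = 1.556; τ_1 = 14.0/1.556 = 9.000 years.
Leg 2: γ = 4.70; τ_2 = 63.5/4.700 = 13.51 years.
Leg 3: γ = 6.24; τ_3 = 35.0/6.240 = 5.609 years.
Total: 9.000 + 13.51 + 5.609 years.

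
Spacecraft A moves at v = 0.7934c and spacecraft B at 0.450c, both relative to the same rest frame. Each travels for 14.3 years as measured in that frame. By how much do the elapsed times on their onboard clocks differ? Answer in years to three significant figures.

A: γ = 1/√(1 − 0.7934²) = 1/√0.3705 = 1.643; τ_A = 14.3/1.643 = 8.704 years.
B: γ = 1/√(1 − 0.450²) = 1/√0.7975 = 1.120; τ_B = 14.3/1.120 = 12.77 years.

|τ_A − τ_B| = 4.07 years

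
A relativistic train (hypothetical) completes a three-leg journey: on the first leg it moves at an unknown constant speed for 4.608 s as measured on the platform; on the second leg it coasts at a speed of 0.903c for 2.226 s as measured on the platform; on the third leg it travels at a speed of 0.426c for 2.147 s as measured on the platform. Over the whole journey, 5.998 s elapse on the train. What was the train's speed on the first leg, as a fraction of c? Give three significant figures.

β = 0.740

Leg 1: speed unknown; τ_1 = 4.608/γ_1.
Leg 2: γ = 1/√(1 − 0.903²) = 1/√0.1846 = 2.328; τ_2 = 2.226/2.328 = 0.9564 s.
Leg 3: γ = 1/√(1 − 0.426²) = 1/√0.8185 = 1.105; τ_3 = 2.147/1.105 = 1.942 s.
Total proper time: τ_1 + 0.9564 + 1.942 = 5.998, so τ_1 = 5.998 − 2.899 = 3.099 s.
γ_1 = 4.608/3.099 = 1.487; β = √(1 − 1/γ²) = √0.5477.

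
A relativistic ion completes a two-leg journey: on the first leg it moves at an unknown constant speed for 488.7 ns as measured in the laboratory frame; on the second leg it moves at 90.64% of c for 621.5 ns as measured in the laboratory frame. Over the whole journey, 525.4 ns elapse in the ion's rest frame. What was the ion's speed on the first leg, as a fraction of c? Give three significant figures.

Leg 1: speed unknown; τ_1 = 488.7/γ_1.
Leg 2: β = 0.9064; γ = 1/√(1 − 0.9064²) = 1/√0.1784 = 2.367; τ_2 = 621.5/2.367 = 262.5 ns.
Total proper time: τ_1 + 262.5 = 525.4, so τ_1 = 525.4 − 262.5 = 262.9 ns.
γ_1 = 488.7/262.9 = 1.859; β = √(1 − 1/γ²) = √0.7107.

β = 0.843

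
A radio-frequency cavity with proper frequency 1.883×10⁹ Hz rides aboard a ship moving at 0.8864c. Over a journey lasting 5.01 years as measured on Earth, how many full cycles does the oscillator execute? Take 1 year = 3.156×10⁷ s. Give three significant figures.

γ = 1/√(1 − 0.8864²) = 1/√0.2143 = 2.160
The oscillator's own cycle count is N = f × τ where τ is the proper time on the ship. τ = Δt/γ = 5.01/2.160 = 2.319 years = 7.319×10⁷ s.
N = 1.883×10⁹ × 7.319×10⁷ = 1.378×10¹⁷.

N = 1.38×10¹⁷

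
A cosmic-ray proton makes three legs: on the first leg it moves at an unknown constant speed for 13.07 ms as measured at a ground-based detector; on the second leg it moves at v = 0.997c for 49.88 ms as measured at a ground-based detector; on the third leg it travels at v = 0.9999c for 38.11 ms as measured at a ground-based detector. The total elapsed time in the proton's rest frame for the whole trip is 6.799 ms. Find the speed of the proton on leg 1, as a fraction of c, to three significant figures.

β = 0.983

Leg 1: speed unknown; τ_1 = 13.07/γ_1.
Leg 2: γ = 1/√(1 − 0.997²) = 1/√0.005991 = 12.92; τ_2 = 49.88/12.92 = 3.861 ms.
Leg 3: γ = 1/√(1 − 0.9999²) = 1/√2.000×10⁻⁴ = 70.71; τ_3 = 38.11/70.71 = 0.5389 ms.
Total proper time: τ_1 + 3.861 + 0.5389 = 6.799, so τ_1 = 6.799 − 4.400 = 2.399 ms.
γ_1 = 13.07/2.399 = 5.447; β = √(1 − 1/γ²) = √0.9663.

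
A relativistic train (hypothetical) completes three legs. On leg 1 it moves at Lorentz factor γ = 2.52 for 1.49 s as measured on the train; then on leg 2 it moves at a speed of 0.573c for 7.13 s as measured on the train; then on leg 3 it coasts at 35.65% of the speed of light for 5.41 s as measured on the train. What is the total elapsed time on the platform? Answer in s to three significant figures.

Δt = 18.2 s

Leg 1: γ = 2.52; Δt_1 = 2.520 × 1.49 = 3.755 s.
Leg 2: γ = 1/√(1 − 0.573²) = 1/√0.6717 = 1.220; Δt_2 = 1.220 × 7.13 = 8.700 s.
Leg 3: β = 0.3565; γ = 1/√(1 − 0.3565²) = 1/√0.8729 = 1.070; Δt_3 = 1.070 × 5.41 = 5.790 s.
Total: 3.755 + 8.700 + 5.790 s.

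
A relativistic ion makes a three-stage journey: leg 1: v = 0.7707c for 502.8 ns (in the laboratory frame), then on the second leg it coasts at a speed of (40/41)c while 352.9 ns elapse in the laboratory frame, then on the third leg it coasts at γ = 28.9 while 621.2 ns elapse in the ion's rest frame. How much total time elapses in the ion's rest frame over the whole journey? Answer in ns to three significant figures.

τ = 1020 ns

Leg 1: γ = 1/√(1 − 0.7707²) = 1/√0.4060 = 1.569; τ_1 = 502.8/1.569 = 320.4 ns.
Leg 2: γ = 1/√(1 − (40/41)²) = 41/9 ≈ 4.556; τ_2 = 352.9/4.556 = 77.47 ns.
Leg 3: 621.2 ns is already measured in the ion's rest frame.
Total: 320.4 + 77.47 + 621.2 ns.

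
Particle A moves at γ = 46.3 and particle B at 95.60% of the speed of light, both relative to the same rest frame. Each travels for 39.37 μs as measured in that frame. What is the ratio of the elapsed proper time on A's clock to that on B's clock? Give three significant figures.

A: γ = 46.3. B: β = 0.9560; γ = 1/√(1 − 0.9560²) = 1/√0.08606 = 3.409.
τ_A/τ_B = γ_B/γ_A = 3.409/46.30 = 0.07362, so τ_A/τ_B = 0.07362.

τ_A/τ_B = 0.0736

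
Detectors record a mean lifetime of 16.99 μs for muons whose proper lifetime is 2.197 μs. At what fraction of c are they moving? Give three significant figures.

γ = Δt/τ₀ = 16.99/2.197 = 7.733
β = √(1 − 1/γ²) = √(1 − 0.01672) = √0.9833

v = 0.992c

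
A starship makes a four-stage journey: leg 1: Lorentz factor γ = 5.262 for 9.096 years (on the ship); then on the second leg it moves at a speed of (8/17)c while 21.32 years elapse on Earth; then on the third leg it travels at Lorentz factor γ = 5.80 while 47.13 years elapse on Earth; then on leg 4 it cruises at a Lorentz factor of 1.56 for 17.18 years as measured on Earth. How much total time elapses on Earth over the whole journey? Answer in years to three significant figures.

Δt = 133 years

Leg 1: γ = 5.262; Δt_1 = 5.262 × 9.096 = 47.86 years.
Leg 2: 21.32 years is already measured on Earth.
Leg 3: 47.13 years is already measured on Earth.
Leg 4: 17.18 years is already measured on Earth.
Total: 47.86 + 21.32 + 47.13 + 17.18 years.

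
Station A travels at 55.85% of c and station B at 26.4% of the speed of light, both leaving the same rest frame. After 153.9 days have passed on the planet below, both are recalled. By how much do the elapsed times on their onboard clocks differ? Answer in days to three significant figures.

A: β = 0.5585; γ = 1/√(1 − 0.5585²) = 1/√0.6881 = 1.206; τ_A = 153.9/1.206 = 127.7 days.
B: β = 0.264; γ = 1/√(1 − 0.264²) = 1/√0.9303 = 1.037; τ_B = 153.9/1.037 = 148.4 days.

|τ_A − τ_B| = 20.8 days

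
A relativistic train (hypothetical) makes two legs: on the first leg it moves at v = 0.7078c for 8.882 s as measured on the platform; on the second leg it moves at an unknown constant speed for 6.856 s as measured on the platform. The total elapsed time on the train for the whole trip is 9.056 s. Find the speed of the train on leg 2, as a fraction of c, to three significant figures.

β = 0.914

Leg 1: γ = 1/√(1 − 0.7078²) = 1/√0.4990 = 1.416; τ_1 = 8.882/1.416 = 6.274 s.
Leg 2: speed unknown; τ_2 = 6.856/γ_2.
Total proper time: 6.274 + τ_2 = 9.056, so τ_2 = 9.056 − 6.274 = 2.782 s.
γ_2 = 6.856/2.782 = 2.465; β = √(1 − 1/γ²) = √0.8354.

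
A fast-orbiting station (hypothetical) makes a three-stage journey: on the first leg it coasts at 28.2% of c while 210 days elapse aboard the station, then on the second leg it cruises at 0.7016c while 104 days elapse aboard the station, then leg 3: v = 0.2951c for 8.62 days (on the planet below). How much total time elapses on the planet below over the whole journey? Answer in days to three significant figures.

Leg 1: β = 0.282; γ = 1/√(1 − 0.282²) = 1/√0.9205 = 1.042; Δt_1 = 1.042 × 210 = 218.9 days.
Leg 2: γ = 1/√(1 − 0.7016²) = 1/√0.5078 = 1.403; Δt_2 = 1.403 × 104 = 146.0 days.
Leg 3: 8.62 days is already measured on the planet below.
Total: 218.9 + 146.0 + 8.620 days.

Δt = 373 days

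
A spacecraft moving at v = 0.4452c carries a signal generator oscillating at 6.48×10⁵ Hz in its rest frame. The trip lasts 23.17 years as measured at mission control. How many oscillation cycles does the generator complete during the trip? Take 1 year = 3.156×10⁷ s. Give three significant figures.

N = 4.24×10¹⁴

γ = 1/√(1 − 0.4452²) = 1/√0.8018 = 1.117
The oscillator's own cycle count is N = f × τ where τ is the proper time aboard the spacecraft. τ = Δt/γ = 23.17/1.117 = 20.75 years = 6.548×10⁸ s.
N = 6.48×10⁵ × 6.548×10⁸ = 4.243×10¹⁴.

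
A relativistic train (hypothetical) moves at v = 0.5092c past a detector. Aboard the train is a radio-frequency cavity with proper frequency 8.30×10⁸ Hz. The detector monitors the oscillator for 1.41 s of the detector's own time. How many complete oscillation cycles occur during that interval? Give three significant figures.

γ = 1/√(1 − 0.5092²) = 1/√0.7407 = 1.162
During 1.41 s of lab time, the oscillator's proper time advances by τ = Δt/γ = 1.41/1.162 = 1.214 s = 1.214×10⁰ s.
N = f × τ = 8.30×10⁸ × 1.214×10⁰ = 1.007×10⁹.

N = 1.01×10⁹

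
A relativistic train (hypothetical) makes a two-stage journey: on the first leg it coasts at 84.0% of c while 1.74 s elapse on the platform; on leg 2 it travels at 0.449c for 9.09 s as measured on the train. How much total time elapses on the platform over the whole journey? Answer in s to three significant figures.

Leg 1: 1.74 s is already measured on the platform.
Leg 2: γ = 1/√(1 − 0.449²) = 1/√0.7984 = 1.119; Δt_2 = 1.119 × 9.09 = 10.17 s.
Total: 1.740 + 10.17 s.

Δt = 11.9 s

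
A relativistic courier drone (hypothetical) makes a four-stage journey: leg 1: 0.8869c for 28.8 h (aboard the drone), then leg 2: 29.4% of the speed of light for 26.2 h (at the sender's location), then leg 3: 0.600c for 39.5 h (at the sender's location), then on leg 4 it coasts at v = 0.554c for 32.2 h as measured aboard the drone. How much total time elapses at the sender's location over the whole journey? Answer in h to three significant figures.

Leg 1: γ = 1/√(1 − 0.8869²) = 1/√0.2134 = 2.165; Δt_1 = 2.165 × 28.8 = 62.34 h.
Leg 2: 26.2 h is already measured at the sender's location.
Leg 3: 39.5 h is already measured at the sender's location.
Leg 4: γ = 1/√(1 − 0.554²) = 1/√0.6931 = 1.201; Δt_4 = 1.201 × 32.2 = 38.68 h.
Total: 62.34 + 26.20 + 39.50 + 38.68 h.

Δt = 167 h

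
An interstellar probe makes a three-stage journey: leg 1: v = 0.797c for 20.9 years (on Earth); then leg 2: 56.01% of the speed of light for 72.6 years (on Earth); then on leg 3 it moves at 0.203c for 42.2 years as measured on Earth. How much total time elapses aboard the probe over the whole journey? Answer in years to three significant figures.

τ = 114 years

Leg 1: γ = 1/√(1 − 0.797²) = 1/√0.3648 = 1.656; τ_1 = 20.9/1.656 = 12.62 years.
Leg 2: β = 0.5601; γ = 1/√(1 − 0.5601²) = 1/√0.6863 = 1.207; τ_2 = 72.6/1.207 = 60.14 years.
Leg 3: γ = 1/√(1 − 0.203²) = 1/√0.9588 = 1.021; τ_3 = 42.2/1.021 = 41.32 years.
Total: 12.62 + 60.14 + 41.32 years.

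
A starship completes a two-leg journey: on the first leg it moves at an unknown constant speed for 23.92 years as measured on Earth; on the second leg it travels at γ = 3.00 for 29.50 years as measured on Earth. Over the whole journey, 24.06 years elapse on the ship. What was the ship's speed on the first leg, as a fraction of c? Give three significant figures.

β = 0.804

Leg 1: speed unknown; τ_1 = 23.92/γ_1.
Leg 2: γ = 3.00; τ_2 = 29.50/3.000 = 9.833 years.
Total proper time: τ_1 + 9.833 = 24.06, so τ_1 = 24.06 − 9.833 = 14.23 years.
γ_1 = 23.92/14.23 = 1.681; β = √(1 − 1/γ²) = √0.6463.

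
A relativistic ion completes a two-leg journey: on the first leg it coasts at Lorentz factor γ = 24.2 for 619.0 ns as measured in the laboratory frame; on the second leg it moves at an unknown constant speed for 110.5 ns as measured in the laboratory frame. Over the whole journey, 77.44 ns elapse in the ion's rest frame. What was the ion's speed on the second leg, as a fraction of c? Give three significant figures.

Leg 1: γ = 24.2; τ_1 = 619.0/24.20 = 25.58 ns.
Leg 2: speed unknown; τ_2 = 110.5/γ_2.
Total proper time: 25.58 + τ_2 = 77.44, so τ_2 = 77.44 − 25.58 = 51.86 ns.
γ_2 = 110.5/51.86 = 2.131; β = √(1 − 1/γ²) = √0.7797.

β = 0.883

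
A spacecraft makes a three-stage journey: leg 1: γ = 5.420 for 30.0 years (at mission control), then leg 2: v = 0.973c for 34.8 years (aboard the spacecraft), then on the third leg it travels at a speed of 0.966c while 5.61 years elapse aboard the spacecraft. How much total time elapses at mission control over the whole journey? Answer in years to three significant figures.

Leg 1: 30.0 years is already measured at mission control.
Leg 2: γ = 1/√(1 − 0.973²) = 1/√0.05327 = 4.333; Δt_2 = 4.333 × 34.8 = 150.8 years.
Leg 3: γ = 1/√(1 − 0.966²) = 1/√0.06684 = 3.868; Δt_3 = 3.868 × 5.61 = 21.70 years.
Total: 30.00 + 150.8 + 21.70 years.

Δt = 202 years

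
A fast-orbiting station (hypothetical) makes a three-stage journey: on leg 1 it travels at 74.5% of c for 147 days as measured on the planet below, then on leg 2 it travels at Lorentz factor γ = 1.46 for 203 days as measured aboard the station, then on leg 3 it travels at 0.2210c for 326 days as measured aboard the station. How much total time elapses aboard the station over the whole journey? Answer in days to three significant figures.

Leg 1: β = 0.745; γ = 1/√(1 − 0.745²) = 1/√0.4450 = 1.499; τ_1 = 147/1.499 = 98.06 days.
Leg 2: 203 days is already measured aboard the station.
Leg 3: 326 days is already measured aboard the station.
Total: 98.06 + 203.0 + 326.0 days.

τ = 627 days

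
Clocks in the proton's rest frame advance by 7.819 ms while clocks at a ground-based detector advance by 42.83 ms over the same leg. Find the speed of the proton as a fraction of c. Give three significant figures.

v = 0.983c

The proper time is measured in the proton's rest frame (both events occur at the proton's location); Δt is measured at a ground-based detector. γ = Δt/τ = 42.83/7.819 = 5.478.
β = √(1 − 1/γ²) = √(1 − 0.03333) = √0.9667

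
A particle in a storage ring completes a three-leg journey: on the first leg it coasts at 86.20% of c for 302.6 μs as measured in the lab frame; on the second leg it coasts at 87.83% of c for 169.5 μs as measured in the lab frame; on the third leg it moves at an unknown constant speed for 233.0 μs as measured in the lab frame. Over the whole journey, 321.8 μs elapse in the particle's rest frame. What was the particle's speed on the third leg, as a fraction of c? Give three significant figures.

Leg 1: β = 0.8620; γ = 1/√(1 − 0.8620²) = 1/√0.2570 = 1.973; τ_1 = 302.6/1.973 = 153.4 μs.
Leg 2: β = 0.8783; γ = 1/√(1 − 0.8783²) = 1/√0.2286 = 2.092; τ_2 = 169.5/2.092 = 81.04 μs.
Leg 3: speed unknown; τ_3 = 233.0/γ_3.
Total proper time: 153.4 + 81.04 + τ_3 = 321.8, so τ_3 = 321.8 − 234.4 = 87.37 μs.
γ_3 = 233.0/87.37 = 2.667; β = √(1 − 1/γ²) = √0.8594.

β = 0.927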